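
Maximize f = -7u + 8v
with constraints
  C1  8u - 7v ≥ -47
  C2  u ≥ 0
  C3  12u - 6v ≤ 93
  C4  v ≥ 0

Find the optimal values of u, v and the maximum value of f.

u = 311/12, v = 109/3, maximum f = 437/4

Corner points and f = -7u + 8v:
  (0, 47/7) → f = 376/7
  (311/12, 109/3) → f = 437/4
  (0, 0) → f = 0
  (31/4, 0) → f = -217/4

The optimum lies where 8u - 7v = -47 and 12u - 6v = 93.
Solving simultaneously gives u = 311/12, v = 109/3.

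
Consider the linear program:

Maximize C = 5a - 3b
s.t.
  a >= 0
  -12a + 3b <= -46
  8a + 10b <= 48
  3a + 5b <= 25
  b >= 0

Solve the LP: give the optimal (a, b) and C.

a = 6, b = 0, maximum C = 30

Extreme points and C = 5a - 3b:
  (151/36, 13/9) → C = 599/36
  (23/6, 0) → C = 115/6
  (6, 0) → C = 30

The optimum lies where 8a + 10b = 48 and b = 0.
Solving simultaneously gives a = 6, b = 0.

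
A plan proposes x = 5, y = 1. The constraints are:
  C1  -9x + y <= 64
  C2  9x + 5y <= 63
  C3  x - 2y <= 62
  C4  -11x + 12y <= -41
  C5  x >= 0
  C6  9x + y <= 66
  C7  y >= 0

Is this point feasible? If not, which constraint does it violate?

feasible

C1: -44 ≤ 64 ✓
C2: 50 ≤ 63 ✓
C3: 3 ≤ 62 ✓
C4: -43 ≤ -41 ✓
C5: 5 ≥ 0 ✓
C6: 46 ≤ 66 ✓
C7: 1 ≥ 0 ✓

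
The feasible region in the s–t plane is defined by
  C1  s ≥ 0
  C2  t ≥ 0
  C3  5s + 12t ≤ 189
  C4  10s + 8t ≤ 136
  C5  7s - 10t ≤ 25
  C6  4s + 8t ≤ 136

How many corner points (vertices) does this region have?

5

Intersecting each pair of boundary lines and keeping only the points that satisfy every inequality leaves:
  (0, 0)
  (0, 63/4)
  (25/7, 0)
  (3/2, 121/8)
  (10, 9/2)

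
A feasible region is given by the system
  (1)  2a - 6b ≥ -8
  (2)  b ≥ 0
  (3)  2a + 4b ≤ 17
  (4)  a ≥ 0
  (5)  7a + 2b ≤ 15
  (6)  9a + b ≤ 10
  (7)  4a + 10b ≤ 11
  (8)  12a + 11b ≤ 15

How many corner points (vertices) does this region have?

Of the 28 pairwise boundary intersections, those satisfying every inequality are:
  (0, 0)
  (10/9, 0)
  (0, 11/10)
  (95/87, 5/29)
  (29/76, 18/19)

5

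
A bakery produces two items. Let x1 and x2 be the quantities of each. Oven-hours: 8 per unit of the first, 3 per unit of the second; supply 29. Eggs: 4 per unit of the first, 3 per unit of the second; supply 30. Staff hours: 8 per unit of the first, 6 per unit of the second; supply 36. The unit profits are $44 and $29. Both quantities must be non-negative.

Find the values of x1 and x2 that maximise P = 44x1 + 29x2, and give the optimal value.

Vertices and P = 44x1 + 29x2:
  (0, 0) → P = 0
  (0, 6) → P = 174
  (29/8, 0) → P = 319/2
  (11/4, 7/3) → P = 566/3

x1 = 11/4, x2 = 7/3, maximum P = 566/3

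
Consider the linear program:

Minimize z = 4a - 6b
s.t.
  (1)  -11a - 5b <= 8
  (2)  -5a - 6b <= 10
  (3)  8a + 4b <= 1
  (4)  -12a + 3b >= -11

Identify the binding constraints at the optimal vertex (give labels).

Corner points and z = 4a - 6b:
  (2/41, -70/41) → z = 428/41
  (-37/4, 75/4) → z = -299/2
  (12/29, -175/87) → z = 398/29
  (47/72, -19/18) → z = 161/18

The minimum is at (-37/4, 75/4). Substituting into each constraint, equality holds for (1) and (3); the remaining constraints have slack.

(1) and (3)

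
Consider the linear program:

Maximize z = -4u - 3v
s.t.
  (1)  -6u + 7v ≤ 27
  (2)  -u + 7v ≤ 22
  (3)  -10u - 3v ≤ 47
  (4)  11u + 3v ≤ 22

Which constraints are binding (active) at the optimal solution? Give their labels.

(3) and (4)

Feasible corners and z = -4u - 3v:
  (-1, 3) → z = -5
  (-205/44, -3/22) → z = 419/22
  (11/10, 33/10) → z = -143/10
  (69, -737/3) → z = 461

The maximum is at (69, -737/3). Substituting into each constraint, equality holds for (3) and (4); the remaining constraints have slack.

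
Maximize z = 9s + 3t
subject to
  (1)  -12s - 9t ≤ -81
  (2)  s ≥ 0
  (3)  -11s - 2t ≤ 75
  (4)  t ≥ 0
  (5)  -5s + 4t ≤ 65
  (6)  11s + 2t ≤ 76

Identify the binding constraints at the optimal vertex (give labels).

Vertices and z = 9s + 3t:
  (0, 9) → z = 27
  (27/4, 0) → z = 243/4
  (0, 65/4) → z = 195/4
  (76/11, 0) → z = 684/11
  (29/9, 365/18) → z = 539/6

The maximum is at (29/9, 365/18). Substituting into each constraint, equality holds for (5) and (6); the remaining constraints have slack.

(5) and (6)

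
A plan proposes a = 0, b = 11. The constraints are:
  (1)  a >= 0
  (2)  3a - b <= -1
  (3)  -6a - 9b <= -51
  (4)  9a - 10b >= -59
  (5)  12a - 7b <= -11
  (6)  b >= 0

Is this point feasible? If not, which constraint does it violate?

not feasible — violates (4)

Constraint (4): 9a - 10b = -110, which is not ≥ -59. All other constraints are satisfied.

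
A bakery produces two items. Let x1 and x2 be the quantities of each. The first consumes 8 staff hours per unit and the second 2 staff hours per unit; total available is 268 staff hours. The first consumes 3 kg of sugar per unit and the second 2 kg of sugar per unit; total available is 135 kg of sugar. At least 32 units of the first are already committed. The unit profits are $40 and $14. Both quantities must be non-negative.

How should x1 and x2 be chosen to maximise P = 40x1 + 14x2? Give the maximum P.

x1 = 32, x2 = 6, maximum P = 1364

Vertices and P = 40x1 + 14x2:
  (67/2, 0) → P = 1340
  (32, 0) → P = 1280
  (32, 6) → P = 1364

At the optimal vertex, 8x1 + 2x2 = 268 and x1 = 32.
Solving simultaneously gives x1 = 32, x2 = 6.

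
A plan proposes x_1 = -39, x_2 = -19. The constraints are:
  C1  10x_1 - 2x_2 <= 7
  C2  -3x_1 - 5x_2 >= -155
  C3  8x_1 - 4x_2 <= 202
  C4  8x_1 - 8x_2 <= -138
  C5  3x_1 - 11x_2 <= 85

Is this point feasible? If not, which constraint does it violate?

Constraint C5: 3x_1 - 11x_2 = 92, which is not ≤ 85. All other constraints are satisfied.

not feasible — violates C5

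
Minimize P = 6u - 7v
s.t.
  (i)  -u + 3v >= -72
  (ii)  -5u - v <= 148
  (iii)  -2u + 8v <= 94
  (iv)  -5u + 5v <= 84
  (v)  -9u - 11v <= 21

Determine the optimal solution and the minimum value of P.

Feasible corners and P = 6u - 7v:
  (429, 119) → P = 1741
  (729/38, -669/38) → P = 9057/38
  (-101/15, 151/15) → P = -1663/15
  (-1029/100, 651/100) → P = -10731/100

At the optimal vertex, -2u + 8v = 94 and -5u + 5v = 84.
Solving simultaneously gives u = -101/15, v = 151/15.

u = -101/15, v = 151/15, minimum P = -1663/15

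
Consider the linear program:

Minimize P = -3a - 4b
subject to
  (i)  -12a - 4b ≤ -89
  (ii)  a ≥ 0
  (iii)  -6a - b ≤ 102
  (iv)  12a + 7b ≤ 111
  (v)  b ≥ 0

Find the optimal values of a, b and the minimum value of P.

Extreme points and P = -3a - 4b:
  (179/36, 22/3) → P = -177/4
  (89/12, 0) → P = -89/4
  (37/4, 0) → P = -111/4

At the optimal vertex, -12a - 4b = -89 and 12a + 7b = 111.
Solving simultaneously gives a = 179/36, b = 22/3.

a = 179/36, b = 22/3, minimum P = -177/4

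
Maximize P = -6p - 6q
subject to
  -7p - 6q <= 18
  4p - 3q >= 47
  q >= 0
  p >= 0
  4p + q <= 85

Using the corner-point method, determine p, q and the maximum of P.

p = 47/4, q = 0, maximum P = -141/2

Vertices and P = -6p - 6q:
  (47/4, 0) → P = -141/2
  (151/8, 19/2) → P = -681/4
  (85/4, 0) → P = -255/2

The binding constraints are 4p - 3q = 47 and q = 0.
Solving simultaneously gives p = 47/4, q = 0.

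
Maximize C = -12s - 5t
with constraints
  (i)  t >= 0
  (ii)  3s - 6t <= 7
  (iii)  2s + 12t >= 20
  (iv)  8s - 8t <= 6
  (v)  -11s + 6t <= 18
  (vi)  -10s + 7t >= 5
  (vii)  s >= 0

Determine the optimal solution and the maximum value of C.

Corner points and C = -12s - 5t:
  (40/67, 105/67) → C = -15
  (0, 5/3) → C = -25/3
  (0, 3) → C = -15
The feasible region is unbounded (it extends along (6, 11), (7, 10)), but C strictly decreases along every unbounded feasible direction, so there is no improving ray and the maximum is attained at a vertex.

At the optimal vertex, 2s + 12t = 20 and s = 0.
Solving simultaneously gives s = 0, t = 5/3.

s = 0, t = 5/3, maximum C = -25/3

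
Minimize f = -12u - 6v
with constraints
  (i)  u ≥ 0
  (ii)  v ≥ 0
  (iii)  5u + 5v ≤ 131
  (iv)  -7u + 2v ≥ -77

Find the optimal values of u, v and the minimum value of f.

u = 647/45, v = 532/45, minimum f = -3652/15

Vertices and f = -12u - 6v:
  (0, 0) → f = 0
  (0, 131/5) → f = -786/5
  (11, 0) → f = -132
  (647/45, 532/45) → f = -3652/15

The binding constraints are 5u + 5v = 131 and -7u + 2v = -77.
Solving simultaneously gives u = 647/45, v = 532/45.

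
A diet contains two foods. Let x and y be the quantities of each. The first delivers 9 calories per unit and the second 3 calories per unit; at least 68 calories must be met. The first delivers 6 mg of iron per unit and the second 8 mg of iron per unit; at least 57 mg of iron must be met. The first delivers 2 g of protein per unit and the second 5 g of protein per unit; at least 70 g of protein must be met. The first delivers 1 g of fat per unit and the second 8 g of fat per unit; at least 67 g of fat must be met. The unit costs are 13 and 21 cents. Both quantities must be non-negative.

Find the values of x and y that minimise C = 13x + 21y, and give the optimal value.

The feasible region is unbounded (it extends along (0, 1), (1, 0)), but C strictly increases along every unbounded feasible direction, so there is no improving ray and the minimum is attained at a vertex.

x = 10/3, y = 38/3, minimum C = 928/3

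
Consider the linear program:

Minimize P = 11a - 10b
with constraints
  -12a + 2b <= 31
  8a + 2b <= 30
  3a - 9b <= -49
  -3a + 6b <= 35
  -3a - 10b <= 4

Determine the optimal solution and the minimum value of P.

Corner points and P = 11a - 10b:
  (-181/102, 165/34) → P = -6941/102
  (-58/33, 109/22) → P = -2273/33
  (86/39, 241/39) → P = -488/13
  (55/27, 185/27) → P = -415/9

The optimum lies where -12a + 2b = 31 and -3a + 6b = 35.
Solving simultaneously gives a = -58/33, b = 109/22.

a = -58/33, b = 109/22, minimum P = -2273/33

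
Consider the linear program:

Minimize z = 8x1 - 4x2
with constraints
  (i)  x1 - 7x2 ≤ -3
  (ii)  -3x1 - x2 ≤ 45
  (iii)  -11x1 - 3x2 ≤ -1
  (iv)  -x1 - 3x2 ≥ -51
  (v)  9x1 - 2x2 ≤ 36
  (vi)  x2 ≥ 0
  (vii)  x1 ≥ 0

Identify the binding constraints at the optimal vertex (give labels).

Extreme points and z = 8x1 - 4x2:
  (258/61, 63/61) → z = 1812/61
  (0, 3/7) → z = -12/7
  (210/29, 423/29) → z = -12/29
  (0, 17) → z = -68

The minimum is at (0, 17). Substituting into each constraint, equality holds for (iv) and (vii); the remaining constraints have slack.

(iv) and (vii)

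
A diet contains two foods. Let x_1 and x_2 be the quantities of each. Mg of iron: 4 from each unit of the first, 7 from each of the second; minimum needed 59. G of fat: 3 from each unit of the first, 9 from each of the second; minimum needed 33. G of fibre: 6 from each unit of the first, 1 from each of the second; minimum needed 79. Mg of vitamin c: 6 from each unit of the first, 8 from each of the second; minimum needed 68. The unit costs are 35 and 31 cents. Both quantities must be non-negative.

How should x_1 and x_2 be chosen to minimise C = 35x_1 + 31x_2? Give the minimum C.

x_1 = 13, x_2 = 1, minimum C = 486

Feasible corners and C = 35x_1 + 31x_2:
  (0, 79) → C = 2449
  (59/4, 0) → C = 2065/4
  (13, 1) → C = 486
The feasible region is unbounded (it extends along (0, 1), (1, 0)), but C strictly increases along every unbounded feasible direction, so there is no improving ray and the minimum is attained at a vertex.

At the optimal vertex, 4x_1 + 7x_2 = 59 and 6x_1 + x_2 = 79.
Solving simultaneously gives x_1 = 13, x_2 = 1.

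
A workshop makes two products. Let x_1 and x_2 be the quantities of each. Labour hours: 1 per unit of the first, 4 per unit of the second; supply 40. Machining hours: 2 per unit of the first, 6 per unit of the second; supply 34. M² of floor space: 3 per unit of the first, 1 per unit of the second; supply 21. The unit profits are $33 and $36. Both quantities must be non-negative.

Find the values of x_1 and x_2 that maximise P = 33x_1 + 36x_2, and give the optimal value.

x_1 = 23/4, x_2 = 15/4, maximum P = 1299/4

Corner points and P = 33x_1 + 36x_2:
  (0, 0) → P = 0
  (0, 17/3) → P = 204
  (7, 0) → P = 231
  (23/4, 15/4) → P = 1299/4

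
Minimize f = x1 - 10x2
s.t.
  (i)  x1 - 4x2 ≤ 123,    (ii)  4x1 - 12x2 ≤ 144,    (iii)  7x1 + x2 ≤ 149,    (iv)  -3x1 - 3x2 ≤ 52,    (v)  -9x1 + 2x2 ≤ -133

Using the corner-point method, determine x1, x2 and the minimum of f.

Corner points and f = x1 - 10x2:
  (483/22, -103/22) → f = 1513/22
  (327/25, -191/25) → f = 2237/25
  (431/23, 410/23) → f = -3669/23

At the optimal vertex, 7x1 + x2 = 149 and -9x1 + 2x2 = -133.
Solving simultaneously gives x1 = 431/23, x2 = 410/23.

x1 = 431/23, x2 = 410/23, minimum f = -3669/23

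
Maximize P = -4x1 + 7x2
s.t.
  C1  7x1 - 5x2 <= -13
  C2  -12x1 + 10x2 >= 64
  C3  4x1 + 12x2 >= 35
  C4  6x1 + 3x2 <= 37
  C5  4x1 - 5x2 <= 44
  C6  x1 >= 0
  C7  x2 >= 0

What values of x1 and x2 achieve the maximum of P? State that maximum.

Corner points and P = -4x1 + 7x2:
  (89/48, 69/8) → P = 1271/24
  (0, 32/5) → P = 224/5
  (0, 37/3) → P = 259/3

x1 = 0, x2 = 37/3, maximum P = 259/3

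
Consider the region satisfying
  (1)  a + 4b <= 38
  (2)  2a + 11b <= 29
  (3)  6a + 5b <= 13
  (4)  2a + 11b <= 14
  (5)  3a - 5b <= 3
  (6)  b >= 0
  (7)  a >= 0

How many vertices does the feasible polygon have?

5

Pairwise boundary intersections that survive every other constraint:
  (73/56, 29/28)
  (16/9, 7/15)
  (0, 14/11)
  (1, 0)
  (0, 0)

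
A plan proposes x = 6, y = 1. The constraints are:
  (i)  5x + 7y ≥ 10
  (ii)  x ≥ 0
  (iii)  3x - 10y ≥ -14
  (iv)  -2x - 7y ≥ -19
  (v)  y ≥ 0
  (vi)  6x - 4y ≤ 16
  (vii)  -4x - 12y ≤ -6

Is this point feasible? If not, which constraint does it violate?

Constraint (vi): 6x - 4y = 32, which is not ≤ 16. All other constraints are satisfied.

not feasible — violates (vi)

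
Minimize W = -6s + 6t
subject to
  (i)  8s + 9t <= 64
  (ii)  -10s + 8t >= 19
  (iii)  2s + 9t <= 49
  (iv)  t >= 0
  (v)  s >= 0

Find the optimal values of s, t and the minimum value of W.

s = 0, t = 19/8, minimum W = 57/4

The binding constraints are -10s + 8t = 19 and s = 0.
Solving simultaneously gives s = 0, t = 19/8.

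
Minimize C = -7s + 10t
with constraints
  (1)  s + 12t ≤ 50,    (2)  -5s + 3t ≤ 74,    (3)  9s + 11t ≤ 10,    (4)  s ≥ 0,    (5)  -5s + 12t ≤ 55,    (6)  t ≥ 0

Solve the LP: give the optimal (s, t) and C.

Vertices and C = -7s + 10t:
  (0, 10/11) → C = 100/11
  (10/9, 0) → C = -70/9
  (0, 0) → C = 0

s = 10/9, t = 0, minimum C = -70/9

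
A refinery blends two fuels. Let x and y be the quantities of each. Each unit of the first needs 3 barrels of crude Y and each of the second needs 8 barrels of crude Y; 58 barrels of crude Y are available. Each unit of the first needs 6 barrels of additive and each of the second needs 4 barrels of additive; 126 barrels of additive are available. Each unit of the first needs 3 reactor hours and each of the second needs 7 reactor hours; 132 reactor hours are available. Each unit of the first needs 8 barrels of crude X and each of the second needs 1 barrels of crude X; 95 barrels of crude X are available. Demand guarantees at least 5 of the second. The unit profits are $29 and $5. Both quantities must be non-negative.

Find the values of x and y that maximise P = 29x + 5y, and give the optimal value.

Corner points and P = 29x + 5y:
  (0, 29/4) → P = 145/4
  (0, 5) → P = 25
  (6, 5) → P = 199

At the optimal vertex, 3x + 8y = 58 and y = 5.
Solving simultaneously gives x = 6, y = 5.

x = 6, y = 5, maximum P = 199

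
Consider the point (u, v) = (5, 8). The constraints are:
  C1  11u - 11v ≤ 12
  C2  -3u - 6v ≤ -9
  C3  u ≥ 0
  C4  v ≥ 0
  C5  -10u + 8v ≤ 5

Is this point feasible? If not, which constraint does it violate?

not feasible — violates C5

Constraint C5: -10u + 8v = 14, which is not ≤ 5. All other constraints are satisfied.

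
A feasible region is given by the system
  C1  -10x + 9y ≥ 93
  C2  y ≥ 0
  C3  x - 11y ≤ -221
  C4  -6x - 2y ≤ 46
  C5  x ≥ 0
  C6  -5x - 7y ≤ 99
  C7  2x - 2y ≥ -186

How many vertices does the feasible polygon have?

4

The feasible vertices (each the meet of two boundaries and inside every other half-plane) are:
  (966/101, 2117/101)
  (744, 837)
  (0, 221/11)
  (0, 93)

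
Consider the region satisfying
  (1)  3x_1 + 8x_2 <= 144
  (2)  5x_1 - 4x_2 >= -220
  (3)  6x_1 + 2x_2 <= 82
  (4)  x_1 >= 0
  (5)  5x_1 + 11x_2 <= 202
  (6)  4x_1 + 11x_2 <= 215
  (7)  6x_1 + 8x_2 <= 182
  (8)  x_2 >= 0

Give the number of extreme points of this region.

5

Intersecting each pair of boundary lines and keeping only the points that satisfy every inequality leaves:
  (0, 18)
  (32/7, 114/7)
  (249/28, 401/28)
  (41/3, 0)
  (0, 0)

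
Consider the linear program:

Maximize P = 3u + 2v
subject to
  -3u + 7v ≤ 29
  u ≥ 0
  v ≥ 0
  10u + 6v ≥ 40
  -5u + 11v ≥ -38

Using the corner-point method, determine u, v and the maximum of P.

u = 585/2, v = 259/2, maximum P = 2273/2

Corner points and P = 3u + 2v:
  (53/44, 205/44) → P = 569/44
  (585/2, 259/2) → P = 2273/2
  (4, 0) → P = 12
  (38/5, 0) → P = 114/5

The optimum lies where -3u + 7v = 29 and -5u + 11v = -38.
Solving simultaneously gives u = 585/2, v = 259/2.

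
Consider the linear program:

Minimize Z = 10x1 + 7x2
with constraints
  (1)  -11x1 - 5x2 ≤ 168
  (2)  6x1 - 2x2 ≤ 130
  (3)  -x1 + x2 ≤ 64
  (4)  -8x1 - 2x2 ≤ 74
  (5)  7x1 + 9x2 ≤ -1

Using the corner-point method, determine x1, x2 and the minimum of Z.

Vertices and Z = 10x1 + 7x2:
  (157/26, -1219/26) → Z = -6963/26
  (-17/9, -265/9) → Z = -225
  (292/17, -229/17) → Z = 1317/17
  (-332/29, 255/29) → Z = -1535/29

The optimum lies where -11x1 - 5x2 = 168 and 6x1 - 2x2 = 130.
Solving simultaneously gives x1 = 157/26, x2 = -1219/26.

x1 = 157/26, x2 = -1219/26, minimum Z = -6963/26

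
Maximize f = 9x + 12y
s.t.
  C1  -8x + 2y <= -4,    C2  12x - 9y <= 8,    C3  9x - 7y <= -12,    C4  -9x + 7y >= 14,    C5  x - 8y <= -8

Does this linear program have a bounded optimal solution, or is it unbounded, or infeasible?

From the feasible point (28/19, 74/19), moving in the direction (9, 12) keeps every constraint satisfied while f increases without bound.

unbounded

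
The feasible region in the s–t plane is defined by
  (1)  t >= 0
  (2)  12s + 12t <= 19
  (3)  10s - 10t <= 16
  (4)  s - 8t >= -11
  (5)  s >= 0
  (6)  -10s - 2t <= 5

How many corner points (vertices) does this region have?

The feasible vertices (each the meet of two boundaries and inside every other half-plane) are:
  (19/12, 0)
  (0, 0)
  (5/27, 151/108)
  (0, 11/8)

4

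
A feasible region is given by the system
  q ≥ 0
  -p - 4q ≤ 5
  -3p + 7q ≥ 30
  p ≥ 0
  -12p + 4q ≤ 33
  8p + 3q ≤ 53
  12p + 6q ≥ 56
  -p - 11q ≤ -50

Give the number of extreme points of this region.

Of the 28 pairwise boundary intersections, those satisfying every inequality are:
  (281/65, 399/65)
  (106/51, 88/17)
  (113/68, 225/17)
  (13/60, 89/10)

4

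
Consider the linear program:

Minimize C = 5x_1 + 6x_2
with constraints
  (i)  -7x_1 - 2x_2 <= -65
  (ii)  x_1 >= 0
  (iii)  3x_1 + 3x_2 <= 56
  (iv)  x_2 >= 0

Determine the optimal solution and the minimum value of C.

x_1 = 65/7, x_2 = 0, minimum C = 325/7

Feasible corners and C = 5x_1 + 6x_2:
  (83/15, 197/15) → C = 1597/15
  (65/7, 0) → C = 325/7
  (56/3, 0) → C = 280/3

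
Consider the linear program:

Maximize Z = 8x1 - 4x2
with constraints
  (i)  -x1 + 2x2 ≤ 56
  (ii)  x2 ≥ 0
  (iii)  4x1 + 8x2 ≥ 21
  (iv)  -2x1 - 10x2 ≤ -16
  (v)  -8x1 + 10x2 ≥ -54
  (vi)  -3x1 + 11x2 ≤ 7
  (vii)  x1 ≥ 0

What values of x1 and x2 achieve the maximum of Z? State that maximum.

x1 = 332/29, x2 = 109/29, maximum Z = 2220/29

The optimum lies where -8x1 + 10x2 = -54 and -3x1 + 11x2 = 7.
Solving simultaneously gives x1 = 332/29, x2 = 109/29.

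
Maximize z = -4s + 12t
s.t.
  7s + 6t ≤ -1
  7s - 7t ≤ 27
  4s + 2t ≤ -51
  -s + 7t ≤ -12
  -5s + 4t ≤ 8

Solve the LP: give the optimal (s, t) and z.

The binding constraints are 4s + 2t = -51 and -5s + 4t = 8.
Solving simultaneously gives s = -110/13, t = -223/26.

s = -110/13, t = -223/26, maximum z = -898/13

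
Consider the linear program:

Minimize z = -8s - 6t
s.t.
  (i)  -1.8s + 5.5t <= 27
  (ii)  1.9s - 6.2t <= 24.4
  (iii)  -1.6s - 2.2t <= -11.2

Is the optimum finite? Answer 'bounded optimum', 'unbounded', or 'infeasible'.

unbounded

From the feasible point (5/29, 144/29), moving in the direction (6.2, 1.9) keeps every constraint satisfied while z decreases without bound.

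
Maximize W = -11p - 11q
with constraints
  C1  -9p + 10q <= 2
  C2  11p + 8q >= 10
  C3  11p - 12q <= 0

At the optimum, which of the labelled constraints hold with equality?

Extreme points and W = -11p - 11q:
  (6/13, 8/13) → W = -154/13
  (12, 11) → W = -253
  (6/11, 1/2) → W = -23/2

The maximum is at (6/11, 1/2). Substituting into each constraint, equality holds for C2 and C3; the remaining constraints have slack.

C2 and C3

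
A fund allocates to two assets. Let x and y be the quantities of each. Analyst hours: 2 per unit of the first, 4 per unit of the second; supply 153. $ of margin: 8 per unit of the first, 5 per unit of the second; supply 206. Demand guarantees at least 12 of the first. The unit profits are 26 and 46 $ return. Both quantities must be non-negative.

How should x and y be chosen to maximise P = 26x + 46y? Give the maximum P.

At the optimal vertex, 8x + 5y = 206 and x = 12.
Solving simultaneously gives x = 12, y = 22.

x = 12, y = 22, maximum P = 1324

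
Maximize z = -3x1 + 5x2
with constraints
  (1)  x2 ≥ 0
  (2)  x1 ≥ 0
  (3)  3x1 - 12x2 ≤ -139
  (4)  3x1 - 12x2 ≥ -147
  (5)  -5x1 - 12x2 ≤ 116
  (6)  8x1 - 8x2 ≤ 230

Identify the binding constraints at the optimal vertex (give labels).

Vertices and z = -3x1 + 5x2:
  (0, 139/12) → z = 695/12
  (0, 49/4) → z = 245/4
  (484/9, 901/36) → z = -1303/36
  (164/3, 311/12) → z = -413/12

The maximum is at (0, 49/4). Substituting into each constraint, equality holds for (2) and (4); the remaining constraints have slack.

(2) and (4)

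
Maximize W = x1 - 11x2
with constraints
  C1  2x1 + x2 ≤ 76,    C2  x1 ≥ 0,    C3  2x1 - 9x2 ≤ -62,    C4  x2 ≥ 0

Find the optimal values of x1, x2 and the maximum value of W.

x1 = 0, x2 = 62/9, maximum W = -682/9

Corner points and W = x1 - 11x2:
  (0, 76) → W = -836
  (311/10, 69/5) → W = -1207/10
  (0, 62/9) → W = -682/9

The optimum lies where x1 = 0 and 2x1 - 9x2 = -62.
Solving simultaneously gives x1 = 0, x2 = 62/9.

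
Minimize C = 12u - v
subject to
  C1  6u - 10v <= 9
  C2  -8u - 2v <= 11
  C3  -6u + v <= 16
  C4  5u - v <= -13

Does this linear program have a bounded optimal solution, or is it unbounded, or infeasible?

bounded optimum

Extreme points and C = 12u - v:
  (-43/20, 31/10) → C = -289/10
  (-37/18, 49/18) → C = -493/18
The feasible region has finitely many vertices and no improving ray; the minimum is -289/10 at (-43/20, 31/10).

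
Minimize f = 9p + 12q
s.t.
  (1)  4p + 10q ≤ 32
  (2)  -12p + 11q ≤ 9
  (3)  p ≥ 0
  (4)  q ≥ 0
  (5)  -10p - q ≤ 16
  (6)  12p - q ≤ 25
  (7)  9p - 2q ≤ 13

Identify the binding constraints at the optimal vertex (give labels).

Vertices and f = 9p + 12q:
  (131/82, 105/41) → f = 3699/82
  (97/49, 118/49) → f = 327/7
  (0, 9/11) → f = 108/11
  (0, 0) → f = 0
  (13/9, 0) → f = 13

The minimum is at (0, 0). Substituting into each constraint, equality holds for (3) and (4); the remaining constraints have slack.

(3) and (4)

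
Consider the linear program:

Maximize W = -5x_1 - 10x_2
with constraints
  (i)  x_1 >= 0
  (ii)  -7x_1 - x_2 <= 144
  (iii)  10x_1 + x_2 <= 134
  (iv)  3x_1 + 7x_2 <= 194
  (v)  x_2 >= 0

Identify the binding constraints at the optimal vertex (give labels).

Vertices and W = -5x_1 - 10x_2:
  (0, 194/7) → W = -1940/7
  (0, 0) → W = 0
  (744/67, 1538/67) → W = -19100/67
  (67/5, 0) → W = -67

The maximum is at (0, 0). Substituting into each constraint, equality holds for (i) and (v); the remaining constraints have slack.

(i) and (v)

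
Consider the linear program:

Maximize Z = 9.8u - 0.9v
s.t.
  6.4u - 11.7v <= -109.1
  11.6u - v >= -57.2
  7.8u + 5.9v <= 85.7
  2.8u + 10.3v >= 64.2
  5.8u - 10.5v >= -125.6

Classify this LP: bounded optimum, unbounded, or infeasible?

bounded optimum

Vertices and Z = 9.8u - 0.9v:
  (17950/6451, 69973/6451) → Z = 1129343/64510
  (-37259/9868, 17909/2467) → Z = -2148053/49340
  (-13124/3057, 22622/3057) → Z = -148975/3057
  (-475/116, 9.7) → Z = -35423/725
  (15881/11612, 73837/5806) → Z = 28409/14515
The feasible region has finitely many vertices and no improving ray; the maximum is 1129343/64510 at (17950/6451, 69973/6451).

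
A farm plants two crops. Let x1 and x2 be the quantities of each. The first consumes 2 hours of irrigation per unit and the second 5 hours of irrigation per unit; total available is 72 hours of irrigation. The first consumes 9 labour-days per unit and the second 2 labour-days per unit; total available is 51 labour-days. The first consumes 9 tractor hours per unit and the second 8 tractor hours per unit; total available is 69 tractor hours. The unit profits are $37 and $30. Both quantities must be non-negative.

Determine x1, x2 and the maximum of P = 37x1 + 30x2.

Extreme points and P = 37x1 + 30x2:
  (0, 0) → P = 0
  (0, 69/8) → P = 1035/4
  (17/3, 0) → P = 629/3
  (5, 3) → P = 275

The optimum lies where 9x1 + 2x2 = 51 and 9x1 + 8x2 = 69.
Solving simultaneously gives x1 = 5, x2 = 3.

x1 = 5, x2 = 3, maximum P = 275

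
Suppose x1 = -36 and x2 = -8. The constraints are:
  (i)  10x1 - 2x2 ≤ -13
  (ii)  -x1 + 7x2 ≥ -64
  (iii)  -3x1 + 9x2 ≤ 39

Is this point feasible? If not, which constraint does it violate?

(i): -344 ≤ -13 ✓
(ii): -20 ≥ -64 ✓
(iii): 36 ≤ 39 ✓

feasible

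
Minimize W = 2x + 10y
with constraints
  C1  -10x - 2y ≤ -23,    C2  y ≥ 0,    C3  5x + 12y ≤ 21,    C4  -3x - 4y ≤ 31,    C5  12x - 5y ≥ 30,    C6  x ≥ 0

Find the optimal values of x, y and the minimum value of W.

x = 5/2, y = 0, minimum W = 5

Corner points and W = 2x + 10y:
  (21/5, 0) → W = 42/5
  (5/2, 0) → W = 5
  (465/169, 102/169) → W = 150/13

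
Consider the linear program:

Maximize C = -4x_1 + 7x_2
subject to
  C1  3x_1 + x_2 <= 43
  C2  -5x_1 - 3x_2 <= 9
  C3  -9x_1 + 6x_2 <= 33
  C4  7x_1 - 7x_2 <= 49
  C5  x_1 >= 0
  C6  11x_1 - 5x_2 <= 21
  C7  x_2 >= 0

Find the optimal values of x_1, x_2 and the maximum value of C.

Feasible corners and C = -4x_1 + 7x_2:
  (25/3, 18) → C = 278/3
  (118/13, 205/13) → C = 963/13
  (0, 11/2) → C = 77/2
  (0, 0) → C = 0
  (21/11, 0) → C = -84/11

x_1 = 25/3, x_2 = 18, maximum C = 278/3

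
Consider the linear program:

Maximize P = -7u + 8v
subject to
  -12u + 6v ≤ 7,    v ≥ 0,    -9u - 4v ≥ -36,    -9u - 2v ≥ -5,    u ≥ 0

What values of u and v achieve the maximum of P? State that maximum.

Feasible corners and P = -7u + 8v:
  (8/39, 41/26) → P = 436/39
  (0, 7/6) → P = 28/3
  (5/9, 0) → P = -35/9
  (0, 0) → P = 0

At the optimal vertex, -12u + 6v = 7 and -9u - 2v = -5.
Solving simultaneously gives u = 8/39, v = 41/26.

u = 8/39, v = 41/26, maximum P = 436/39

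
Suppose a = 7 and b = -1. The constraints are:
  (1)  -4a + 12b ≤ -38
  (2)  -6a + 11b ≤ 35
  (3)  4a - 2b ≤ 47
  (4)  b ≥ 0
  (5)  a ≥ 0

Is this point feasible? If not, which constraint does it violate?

not feasible — violates (4)

Constraint (4): b = -1, which is not ≥ 0. All other constraints are satisfied.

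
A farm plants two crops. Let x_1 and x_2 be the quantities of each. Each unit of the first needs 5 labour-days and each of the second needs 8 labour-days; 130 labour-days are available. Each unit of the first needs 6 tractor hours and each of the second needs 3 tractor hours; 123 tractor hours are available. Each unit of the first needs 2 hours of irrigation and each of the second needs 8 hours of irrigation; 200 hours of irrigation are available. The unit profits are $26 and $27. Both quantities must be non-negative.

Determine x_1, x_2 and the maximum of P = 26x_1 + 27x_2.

x_1 = 18, x_2 = 5, maximum P = 603

Feasible corners and P = 26x_1 + 27x_2:
  (0, 0) → P = 0
  (0, 65/4) → P = 1755/4
  (41/2, 0) → P = 533
  (18, 5) → P = 603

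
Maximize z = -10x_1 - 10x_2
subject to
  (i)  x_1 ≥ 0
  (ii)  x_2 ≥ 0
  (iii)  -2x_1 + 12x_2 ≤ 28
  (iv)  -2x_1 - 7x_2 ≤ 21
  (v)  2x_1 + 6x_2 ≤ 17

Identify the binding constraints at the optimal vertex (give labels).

Extreme points and z = -10x_1 - 10x_2:
  (0, 0) → z = 0
  (0, 7/3) → z = -70/3
  (17/2, 0) → z = -85
  (1, 5/2) → z = -35

The maximum is at (0, 0). Substituting into each constraint, equality holds for (i) and (ii); the remaining constraints have slack.

(i) and (ii)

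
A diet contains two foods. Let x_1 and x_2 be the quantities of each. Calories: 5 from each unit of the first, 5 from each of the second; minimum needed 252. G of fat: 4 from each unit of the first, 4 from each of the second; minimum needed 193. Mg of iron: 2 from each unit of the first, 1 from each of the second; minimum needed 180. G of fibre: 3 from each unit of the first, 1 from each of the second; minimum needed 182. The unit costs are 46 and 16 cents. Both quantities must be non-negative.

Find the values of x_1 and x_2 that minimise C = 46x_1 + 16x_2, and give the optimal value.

The feasible region is unbounded (it extends along (0, 1), (1, 0)), but C strictly increases along every unbounded feasible direction, so there is no improving ray and the minimum is attained at a vertex.

At the optimal vertex, 2x_1 + x_2 = 180 and 3x_1 + x_2 = 182.
Solving simultaneously gives x_1 = 2, x_2 = 176.

x_1 = 2, x_2 = 176, minimum C = 2908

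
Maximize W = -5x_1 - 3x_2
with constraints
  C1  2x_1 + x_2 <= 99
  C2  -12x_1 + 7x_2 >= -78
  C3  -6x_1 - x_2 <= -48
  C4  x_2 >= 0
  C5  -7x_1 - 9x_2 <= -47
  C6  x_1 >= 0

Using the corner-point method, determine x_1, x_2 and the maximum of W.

x_1 = 23/3, x_2 = 2, maximum W = -133/3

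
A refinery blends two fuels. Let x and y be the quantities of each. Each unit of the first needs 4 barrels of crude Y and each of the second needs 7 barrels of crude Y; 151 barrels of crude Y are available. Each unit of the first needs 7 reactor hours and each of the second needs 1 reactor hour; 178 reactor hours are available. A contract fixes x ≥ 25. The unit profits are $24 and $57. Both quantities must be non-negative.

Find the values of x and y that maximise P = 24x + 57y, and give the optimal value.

x = 25, y = 3, maximum P = 771

Corner points and P = 24x + 57y:
  (178/7, 0) → P = 4272/7
  (25, 0) → P = 600
  (25, 3) → P = 771

At the optimal vertex, 7x + y = 178 and x = 25.
Solving simultaneously gives x = 25, y = 3.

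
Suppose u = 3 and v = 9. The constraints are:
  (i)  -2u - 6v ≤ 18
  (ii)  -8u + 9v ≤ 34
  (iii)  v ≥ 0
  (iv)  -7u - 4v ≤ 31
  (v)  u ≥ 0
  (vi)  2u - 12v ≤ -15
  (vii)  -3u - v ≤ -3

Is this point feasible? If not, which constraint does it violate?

not feasible — violates (ii)

Constraint (ii): -8u + 9v = 57, which is not ≤ 34. All other constraints are satisfied.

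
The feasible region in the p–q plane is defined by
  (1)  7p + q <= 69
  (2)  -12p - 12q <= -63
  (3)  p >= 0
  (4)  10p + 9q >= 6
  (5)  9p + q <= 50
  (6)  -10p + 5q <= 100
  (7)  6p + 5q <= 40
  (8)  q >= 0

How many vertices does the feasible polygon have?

Pairwise boundary intersections that survive every other constraint:
  (0, 21/4)
  (21/4, 0)
  (0, 8)
  (70/13, 20/13)
  (50/9, 0)

5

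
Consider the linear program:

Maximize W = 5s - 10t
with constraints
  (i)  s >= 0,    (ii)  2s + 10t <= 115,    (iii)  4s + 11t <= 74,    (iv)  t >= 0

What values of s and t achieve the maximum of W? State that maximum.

s = 37/2, t = 0, maximum W = 185/2

Feasible corners and W = 5s - 10t:
  (0, 74/11) → W = -740/11
  (0, 0) → W = 0
  (37/2, 0) → W = 185/2

The optimum lies where 4s + 11t = 74 and t = 0.
Solving simultaneously gives s = 37/2, t = 0.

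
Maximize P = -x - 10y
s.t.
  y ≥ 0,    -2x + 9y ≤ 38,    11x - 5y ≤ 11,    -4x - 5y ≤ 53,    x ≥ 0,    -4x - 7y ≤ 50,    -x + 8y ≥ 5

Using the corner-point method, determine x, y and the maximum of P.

The binding constraints are x = 0 and -x + 8y = 5.
Solving simultaneously gives x = 0, y = 5/8.

x = 0, y = 5/8, maximum P = -25/4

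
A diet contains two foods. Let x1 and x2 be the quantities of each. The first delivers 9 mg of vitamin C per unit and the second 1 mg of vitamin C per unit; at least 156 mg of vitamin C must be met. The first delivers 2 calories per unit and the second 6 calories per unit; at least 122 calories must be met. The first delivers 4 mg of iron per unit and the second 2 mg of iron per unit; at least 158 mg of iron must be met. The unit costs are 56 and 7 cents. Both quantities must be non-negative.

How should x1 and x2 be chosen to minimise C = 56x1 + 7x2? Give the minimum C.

x1 = 11, x2 = 57, minimum C = 1015

Feasible corners and C = 56x1 + 7x2:
  (0, 156) → C = 1092
  (61, 0) → C = 3416
  (11, 57) → C = 1015
  (176/5, 43/5) → C = 10157/5
The feasible region is unbounded (it extends along (0, 1), (1, 0)), but C strictly increases along every unbounded feasible direction, so there is no improving ray and the minimum is attained at a vertex.

The binding constraints are 9x1 + x2 = 156 and 4x1 + 2x2 = 158.
Solving simultaneously gives x1 = 11, x2 = 57.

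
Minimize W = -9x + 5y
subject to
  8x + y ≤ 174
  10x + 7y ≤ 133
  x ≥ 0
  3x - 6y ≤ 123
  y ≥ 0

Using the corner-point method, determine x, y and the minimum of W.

Feasible corners and W = -9x + 5y:
  (0, 19) → W = 95
  (133/10, 0) → W = -1197/10
  (0, 0) → W = 0

x = 133/10, y = 0, minimum W = -1197/10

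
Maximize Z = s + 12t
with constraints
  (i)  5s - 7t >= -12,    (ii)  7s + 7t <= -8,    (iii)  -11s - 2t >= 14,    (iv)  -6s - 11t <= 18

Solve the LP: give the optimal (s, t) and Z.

s = -5/3, t = 11/21, maximum Z = 97/21

Feasible corners and Z = s + 12t:
  (-5/3, 11/21) → Z = 97/21
  (-258/97, -18/97) → Z = -474/97
  (-82/63, 10/63) → Z = 38/63
  (-118/109, -114/109) → Z = -1486/109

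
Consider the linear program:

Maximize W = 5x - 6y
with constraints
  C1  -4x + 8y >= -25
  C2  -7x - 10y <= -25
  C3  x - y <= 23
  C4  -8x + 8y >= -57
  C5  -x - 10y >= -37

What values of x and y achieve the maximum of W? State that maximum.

x = 8, y = 7/8, maximum W = 139/4

The optimum lies where -4x + 8y = -25 and -8x + 8y = -57.
Solving simultaneously gives x = 8, y = 7/8.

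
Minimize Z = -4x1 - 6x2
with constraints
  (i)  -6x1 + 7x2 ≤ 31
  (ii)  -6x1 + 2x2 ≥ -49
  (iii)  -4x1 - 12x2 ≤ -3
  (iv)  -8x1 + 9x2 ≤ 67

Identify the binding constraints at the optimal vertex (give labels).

Vertices and Z = -4x1 - 6x2:
  (27/2, 16) → Z = -150
  (-351/100, 71/50) → Z = 138/25
  (297/40, -89/40) → Z = -327/20

The minimum is at (27/2, 16). Substituting into each constraint, equality holds for (i) and (ii); the remaining constraints have slack.

(i) and (ii)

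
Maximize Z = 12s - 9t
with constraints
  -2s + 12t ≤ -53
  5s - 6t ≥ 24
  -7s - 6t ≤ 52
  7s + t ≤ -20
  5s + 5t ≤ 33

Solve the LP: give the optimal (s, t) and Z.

The binding constraints are -7s - 6t = 52 and 7s + t = -20.
Solving simultaneously gives s = -68/35, t = -32/5.

s = -68/35, t = -32/5, maximum Z = 240/7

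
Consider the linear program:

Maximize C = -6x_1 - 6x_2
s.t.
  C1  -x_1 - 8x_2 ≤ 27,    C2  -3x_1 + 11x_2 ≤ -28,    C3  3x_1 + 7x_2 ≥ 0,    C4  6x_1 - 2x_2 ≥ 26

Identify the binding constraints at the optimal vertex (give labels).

Feasible corners and C = -6x_1 - 6x_2:
  (189/17, -81/17) → C = -648/17
  (23/6, -3/2) → C = -14
  (91/24, -13/8) → C = -13
The feasible region is unbounded (it extends along (8, -1), (11, 3)), but C strictly decreases along every unbounded feasible direction, so there is no improving ray and the maximum is attained at a vertex.

The maximum is at (91/24, -13/8). Substituting into each constraint, equality holds for C3 and C4; the remaining constraints have slack.

C3 and C4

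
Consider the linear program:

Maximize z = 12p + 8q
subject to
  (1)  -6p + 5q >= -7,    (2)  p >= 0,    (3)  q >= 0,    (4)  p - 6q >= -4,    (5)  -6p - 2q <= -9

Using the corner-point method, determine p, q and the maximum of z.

p = 2, q = 1, maximum z = 32

Corner points and z = 12p + 8q:
  (2, 1) → z = 32
  (59/42, 2/7) → z = 134/7
  (23/19, 33/38) → z = 408/19

The optimum lies where -6p + 5q = -7 and p - 6q = -4.
Solving simultaneously gives p = 2, q = 1.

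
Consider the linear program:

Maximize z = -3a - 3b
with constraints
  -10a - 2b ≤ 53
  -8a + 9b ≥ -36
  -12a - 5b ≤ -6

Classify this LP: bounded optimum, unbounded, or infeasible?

bounded optimum

Feasible corners and z = -3a - 3b:
  (-277/26, 348/13) → z = -1257/26
  (117/74, -96/37) → z = 225/74
The feasible region has finitely many vertices and no improving ray; the maximum is 225/74 at (117/74, -96/37).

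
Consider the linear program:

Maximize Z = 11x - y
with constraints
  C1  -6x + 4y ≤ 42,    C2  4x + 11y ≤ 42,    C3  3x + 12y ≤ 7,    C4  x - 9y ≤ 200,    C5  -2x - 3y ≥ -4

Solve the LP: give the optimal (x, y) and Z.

Vertices and Z = 11x - y:
  (-17/3, 2) → Z = -193/3
  (-589/25, -621/25) → Z = -5858/25
  (9/5, 2/15) → Z = 59/3
  (212/7, -132/7) → Z = 352

The optimum lies where x - 9y = 200 and -2x - 3y = -4.
Solving simultaneously gives x = 212/7, y = -132/7.

x = 212/7, y = -132/7, maximum Z = 352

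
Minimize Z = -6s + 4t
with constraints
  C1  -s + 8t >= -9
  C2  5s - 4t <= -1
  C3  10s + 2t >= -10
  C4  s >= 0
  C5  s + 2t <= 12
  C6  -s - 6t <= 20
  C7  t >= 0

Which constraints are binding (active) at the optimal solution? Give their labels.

Corner points and Z = -6s + 4t:
  (0, 1/4) → Z = 1
  (23/7, 61/14) → Z = -16/7
  (0, 6) → Z = 24

The minimum is at (23/7, 61/14). Substituting into each constraint, equality holds for C2 and C5; the remaining constraints have slack.

C2 and C5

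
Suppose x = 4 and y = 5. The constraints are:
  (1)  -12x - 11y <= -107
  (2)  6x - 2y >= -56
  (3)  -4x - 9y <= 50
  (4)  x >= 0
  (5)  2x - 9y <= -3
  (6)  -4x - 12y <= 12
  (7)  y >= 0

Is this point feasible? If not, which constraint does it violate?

not feasible — violates (1)

Constraint (1): -12x - 11y = -103, which is not ≤ -107. All other constraints are satisfied.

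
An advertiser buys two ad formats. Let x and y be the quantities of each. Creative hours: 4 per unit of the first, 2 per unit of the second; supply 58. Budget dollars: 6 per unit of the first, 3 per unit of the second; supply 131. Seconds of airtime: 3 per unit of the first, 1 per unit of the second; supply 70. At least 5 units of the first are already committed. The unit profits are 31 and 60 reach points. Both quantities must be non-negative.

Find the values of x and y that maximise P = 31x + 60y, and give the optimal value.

Vertices and P = 31x + 60y:
  (29/2, 0) → P = 899/2
  (5, 0) → P = 155
  (5, 19) → P = 1295

x = 5, y = 19, maximum P = 1295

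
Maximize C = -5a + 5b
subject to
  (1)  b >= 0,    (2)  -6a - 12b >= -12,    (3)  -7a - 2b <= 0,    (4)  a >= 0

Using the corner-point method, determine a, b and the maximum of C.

Corner points and C = -5a + 5b:
  (2, 0) → C = -10
  (0, 0) → C = 0
  (0, 1) → C = 5

At the optimal vertex, -6a - 12b = -12 and a = 0.
Solving simultaneously gives a = 0, b = 1.

a = 0, b = 1, maximum C = 5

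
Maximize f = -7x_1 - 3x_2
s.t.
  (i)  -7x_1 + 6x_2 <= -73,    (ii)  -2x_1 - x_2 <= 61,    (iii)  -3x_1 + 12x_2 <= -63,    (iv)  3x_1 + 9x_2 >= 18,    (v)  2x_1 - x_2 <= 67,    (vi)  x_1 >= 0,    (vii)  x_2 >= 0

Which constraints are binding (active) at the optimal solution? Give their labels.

Vertices and f = -7x_1 - 3x_2:
  (247/7, 25/7) → f = -1804/7
  (21, 0) → f = -147
  (67/2, 0) → f = -469/2

The maximum is at (21, 0). Substituting into each constraint, equality holds for (iii) and (vii); the remaining constraints have slack.

(iii) and (vii)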